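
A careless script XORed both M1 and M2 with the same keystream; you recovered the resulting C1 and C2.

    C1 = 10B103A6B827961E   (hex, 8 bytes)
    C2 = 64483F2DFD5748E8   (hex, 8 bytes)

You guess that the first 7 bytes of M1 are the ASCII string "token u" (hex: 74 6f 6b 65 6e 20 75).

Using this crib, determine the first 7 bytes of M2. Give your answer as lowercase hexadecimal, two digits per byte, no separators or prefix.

First, C1 ⊕ C2 = (M1 ⊕ K) ⊕ (M2 ⊕ K) = M1 ⊕ M2, so the key drops out. Then M2 = (M1 ⊕ M2) ⊕ M1 over the first 7 bytes.
byte 0: (10 XOR 64) XOR 74 = 74 XOR 74 = 00
byte 1: (b1 XOR 48) XOR 6f = f9 XOR 6f = 96
byte 2: (03 XOR 3f) XOR 6b = 3c XOR 6b = 57
byte 3: (a6 XOR 2d) XOR 65 = 8b XOR 65 = ee
byte 4: (b8 XOR fd) XOR 6e = 45 XOR 6e = 2b
byte 5: (27 XOR 57) XOR 20 = 70 XOR 20 = 50
byte 6: (96 XOR 48) XOR 75 = de XOR 75 = ab

009657ee2b50ab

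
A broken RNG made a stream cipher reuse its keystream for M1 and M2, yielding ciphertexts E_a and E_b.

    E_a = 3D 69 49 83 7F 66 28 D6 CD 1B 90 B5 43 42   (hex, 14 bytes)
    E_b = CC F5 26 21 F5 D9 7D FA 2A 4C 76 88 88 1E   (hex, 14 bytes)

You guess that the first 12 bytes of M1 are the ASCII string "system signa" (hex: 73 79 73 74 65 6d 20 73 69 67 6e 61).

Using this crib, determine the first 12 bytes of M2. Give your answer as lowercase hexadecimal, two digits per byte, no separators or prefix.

82e51cd6efd2755f8e30885c

First, E_a ⊕ E_b = (M1 ⊕ K) ⊕ (M2 ⊕ K) = M1 ⊕ M2, so the key drops out. Then M2 = (M1 ⊕ M2) ⊕ M1 over the first 12 bytes.
byte 0: (3d xor cc) xor 73 = f1 xor 73 = 82
byte 1: (69 xor f5) xor 79 = 9c xor 79 = e5
byte 2: (49 xor 26) xor 73 = 6f xor 73 = 1c
byte 3: (83 xor 21) xor 74 = a2 xor 74 = d6
byte 4: (7f xor f5) xor 65 = 8a xor 65 = ef
byte 5: (66 xor d9) xor 6d = bf xor 6d = d2
byte 6: (28 xor 7d) xor 20 = 55 xor 20 = 75
byte 7: (d6 xor fa) xor 73 = 2c xor 73 = 5f
byte 8: (cd xor 2a) xor 69 = e7 xor 69 = 8e
byte 9: (1b xor 4c) xor 67 = 57 xor 67 = 30
byte 10: (90 xor 76) xor 6e = e6 xor 6e = 88
byte 11: (b5 xor 88) xor 61 = 3d xor 61 = 5c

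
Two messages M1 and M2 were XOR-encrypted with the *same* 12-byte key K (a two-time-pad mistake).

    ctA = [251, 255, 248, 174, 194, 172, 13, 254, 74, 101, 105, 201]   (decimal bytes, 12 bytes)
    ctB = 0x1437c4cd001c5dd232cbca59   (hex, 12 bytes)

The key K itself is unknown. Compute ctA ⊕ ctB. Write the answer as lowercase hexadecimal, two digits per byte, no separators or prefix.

efc83c63c2b0502c78aea390

ctA ⊕ ctB = (M1 ⊕ K) ⊕ (M2 ⊕ K) = M1 ⊕ M2 — the shared key cancels under XOR.
byte 0: fb XOR 14 = ef
byte 1: ff XOR 37 = c8
byte 2: f8 XOR c4 = 3c
byte 3: ae XOR cd = 63
byte 4: c2 XOR 00 = c2
byte 5: ac XOR 1c = b0
byte 6: 0d XOR 5d = 50
byte 7: fe XOR d2 = 2c
byte 8: 4a XOR 32 = 78
byte 9: 65 XOR cb = ae
byte 10: 69 XOR ca = a3
byte 11: c9 XOR 59 = 90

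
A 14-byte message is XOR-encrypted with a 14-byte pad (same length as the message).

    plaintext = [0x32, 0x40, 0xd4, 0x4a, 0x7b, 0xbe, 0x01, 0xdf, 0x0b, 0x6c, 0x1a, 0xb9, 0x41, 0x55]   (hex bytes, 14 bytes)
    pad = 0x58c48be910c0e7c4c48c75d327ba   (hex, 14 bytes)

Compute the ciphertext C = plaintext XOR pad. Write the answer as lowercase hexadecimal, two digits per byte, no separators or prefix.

XOR is its own inverse, so applying the key byte-wise gives the result directly.
byte 0: 00110010 XOR 01011000 = 01101010
byte 1: 01000000 XOR 11000100 = 10000100
byte 2: 11010100 XOR 10001011 = 01011111
byte 3: 01001010 XOR 11101001 = 10100011
byte 4: 01111011 XOR 00010000 = 01101011
byte 5: 10111110 XOR 11000000 = 01111110
byte 6: 00000001 XOR 11100111 = 11100110
byte 7: 11011111 XOR 11000100 = 00011011
byte 8: 00001011 XOR 11000100 = 11001111
byte 9: 01101100 XOR 10001100 = 11100000
byte 10: 00011010 XOR 01110101 = 01101111
byte 11: 10111001 XOR 11010011 = 01101010
byte 12: 01000001 XOR 00100111 = 01100110
byte 13: 01010101 XOR 10111010 = 11101111

6a845fa36b7ee61bcfe06f6a66ef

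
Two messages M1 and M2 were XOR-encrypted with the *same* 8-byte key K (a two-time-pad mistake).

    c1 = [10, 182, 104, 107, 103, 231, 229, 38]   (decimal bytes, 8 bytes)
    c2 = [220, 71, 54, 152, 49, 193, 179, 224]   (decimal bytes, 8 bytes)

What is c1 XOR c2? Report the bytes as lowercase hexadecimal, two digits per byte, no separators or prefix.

d6f15ef3562656c6

c1 ⊕ c2 = (M1 ⊕ K) ⊕ (M2 ⊕ K) = M1 ⊕ M2 — the shared key cancels under XOR.
0a ^ dc = d6
b6 ^ 47 = f1
68 ^ 36 = 5e
6b ^ 98 = f3
67 ^ 31 = 56
e7 ^ c1 = 26
e5 ^ b3 = 56
26 ^ e0 = c6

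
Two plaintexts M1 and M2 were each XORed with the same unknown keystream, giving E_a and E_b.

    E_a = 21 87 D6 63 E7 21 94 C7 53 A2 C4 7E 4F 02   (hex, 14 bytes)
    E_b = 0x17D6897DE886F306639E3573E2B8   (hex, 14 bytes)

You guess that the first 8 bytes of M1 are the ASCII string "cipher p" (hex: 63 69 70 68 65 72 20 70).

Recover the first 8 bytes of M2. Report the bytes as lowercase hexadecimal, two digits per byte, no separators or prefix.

First, E_a ⊕ E_b = (M1 ⊕ K) ⊕ (M2 ⊕ K) = M1 ⊕ M2, so the key drops out. Then M2 = (M1 ⊕ M2) ⊕ M1 over the first 8 bytes.
byte 0: (21 ^ 17) ^ 63 = 36 ^ 63 = 55
byte 1: (87 ^ d6) ^ 69 = 51 ^ 69 = 38
byte 2: (d6 ^ 89) ^ 70 = 5f ^ 70 = 2f
byte 3: (63 ^ 7d) ^ 68 = 1e ^ 68 = 76
byte 4: (e7 ^ e8) ^ 65 = 0f ^ 65 = 6a
byte 5: (21 ^ 86) ^ 72 = a7 ^ 72 = d5
byte 6: (94 ^ f3) ^ 20 = 67 ^ 20 = 47
byte 7: (c7 ^ 06) ^ 70 = c1 ^ 70 = b1

55382f766ad547b1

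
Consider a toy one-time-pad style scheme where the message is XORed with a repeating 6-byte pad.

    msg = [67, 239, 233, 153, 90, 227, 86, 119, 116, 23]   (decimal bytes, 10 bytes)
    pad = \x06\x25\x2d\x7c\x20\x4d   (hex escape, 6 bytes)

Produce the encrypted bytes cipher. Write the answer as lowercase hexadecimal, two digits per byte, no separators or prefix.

45cac4e57aae5052596b

The 6-byte key repeats, so the effective keystream is 06 25 2d 7c 20 4d 06 25 2d 7c.
byte 0: 43 xor 06 = 45
byte 1: ef xor 25 = ca
byte 2: e9 xor 2d = c4
byte 3: 99 xor 7c = e5
byte 4: 5a xor 20 = 7a
byte 5: e3 xor 4d = ae
byte 6: 56 xor 06 = 50
byte 7: 77 xor 25 = 52
byte 8: 74 xor 2d = 59
byte 9: 17 xor 7c = 6b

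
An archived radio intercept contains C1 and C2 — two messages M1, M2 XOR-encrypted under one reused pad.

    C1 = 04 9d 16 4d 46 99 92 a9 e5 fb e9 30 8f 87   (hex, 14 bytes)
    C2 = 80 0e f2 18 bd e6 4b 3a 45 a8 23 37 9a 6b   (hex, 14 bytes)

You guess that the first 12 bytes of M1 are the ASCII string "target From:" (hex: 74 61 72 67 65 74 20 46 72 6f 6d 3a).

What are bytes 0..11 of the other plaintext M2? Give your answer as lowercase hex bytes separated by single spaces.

First, C1 ⊕ C2 = (M1 ⊕ K) ⊕ (M2 ⊕ K) = M1 ⊕ M2, so the key drops out. Then M2 = (M1 ⊕ M2) ⊕ M1 over the first 12 bytes.
byte 0: (04 xor 80) xor 74 = 84 xor 74 = f0
byte 1: (9d xor 0e) xor 61 = 93 xor 61 = f2
byte 2: (16 xor f2) xor 72 = e4 xor 72 = 96
byte 3: (4d xor 18) xor 67 = 55 xor 67 = 32
byte 4: (46 xor bd) xor 65 = fb xor 65 = 9e
byte 5: (99 xor e6) xor 74 = 7f xor 74 = 0b
byte 6: (92 xor 4b) xor 20 = d9 xor 20 = f9
byte 7: (a9 xor 3a) xor 46 = 93 xor 46 = d5
byte 8: (e5 xor 45) xor 72 = a0 xor 72 = d2
byte 9: (fb xor a8) xor 6f = 53 xor 6f = 3c
byte 10: (e9 xor 23) xor 6d = ca xor 6d = a7
byte 11: (30 xor 37) xor 3a = 07 xor 3a = 3d

f0 f2 96 32 9e 0b f9 d5 d2 3c a7 3d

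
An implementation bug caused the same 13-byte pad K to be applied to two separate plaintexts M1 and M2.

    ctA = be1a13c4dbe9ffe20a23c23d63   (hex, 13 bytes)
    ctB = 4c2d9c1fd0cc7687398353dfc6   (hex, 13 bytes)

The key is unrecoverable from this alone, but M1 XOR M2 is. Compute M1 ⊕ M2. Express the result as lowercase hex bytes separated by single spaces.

ctA ⊕ ctB = (M1 ⊕ K) ⊕ (M2 ⊕ K) = M1 ⊕ M2 — the shared key cancels under XOR.
be ⊕ 4c = f2
1a ⊕ 2d = 37
13 ⊕ 9c = 8f
c4 ⊕ 1f = db
db ⊕ d0 = 0b
e9 ⊕ cc = 25
ff ⊕ 76 = 89
e2 ⊕ 87 = 65
0a ⊕ 39 = 33
23 ⊕ 83 = a0
c2 ⊕ 53 = 91
3d ⊕ df = e2
63 ⊕ c6 = a5

f2 37 8f db 0b 25 89 65 33 a0 91 e2 a5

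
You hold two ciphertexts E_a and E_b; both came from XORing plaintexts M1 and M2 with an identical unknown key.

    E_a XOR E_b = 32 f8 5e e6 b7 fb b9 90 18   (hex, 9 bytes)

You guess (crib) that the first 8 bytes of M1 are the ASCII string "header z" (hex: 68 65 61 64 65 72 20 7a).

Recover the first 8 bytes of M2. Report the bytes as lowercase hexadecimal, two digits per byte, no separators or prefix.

5a9d3f82d28999ea

Since E_a ⊕ E_b = M1 ⊕ M2, XORing with the guessed M1 bytes yields the corresponding M2 bytes: M2 = (E_a ⊕ E_b) ⊕ M1.
32 XOR 68 = 5a
f8 XOR 65 = 9d
5e XOR 61 = 3f
e6 XOR 64 = 82
b7 XOR 65 = d2
fb XOR 72 = 89
b9 XOR 20 = 99
90 XOR 7a = ea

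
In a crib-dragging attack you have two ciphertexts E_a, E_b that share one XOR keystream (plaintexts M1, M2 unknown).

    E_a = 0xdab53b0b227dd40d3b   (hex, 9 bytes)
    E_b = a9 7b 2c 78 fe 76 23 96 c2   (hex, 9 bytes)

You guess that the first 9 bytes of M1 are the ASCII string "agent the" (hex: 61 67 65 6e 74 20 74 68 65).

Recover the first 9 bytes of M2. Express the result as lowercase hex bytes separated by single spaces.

12 a9 72 1d a8 2b 83 f3 9c

First, E_a ⊕ E_b = (M1 ⊕ K) ⊕ (M2 ⊕ K) = M1 ⊕ M2, so the key drops out. Then M2 = (M1 ⊕ M2) ⊕ M1 over the first 9 bytes.
byte 0: (da ^ a9) ^ 61 = 73 ^ 61 = 12
byte 1: (b5 ^ 7b) ^ 67 = ce ^ 67 = a9
byte 2: (3b ^ 2c) ^ 65 = 17 ^ 65 = 72
byte 3: (0b ^ 78) ^ 6e = 73 ^ 6e = 1d
byte 4: (22 ^ fe) ^ 74 = dc ^ 74 = a8
byte 5: (7d ^ 76) ^ 20 = 0b ^ 20 = 2b
byte 6: (d4 ^ 23) ^ 74 = f7 ^ 74 = 83
byte 7: (0d ^ 96) ^ 68 = 9b ^ 68 = f3
byte 8: (3b ^ c2) ^ 65 = f9 ^ 65 = 9c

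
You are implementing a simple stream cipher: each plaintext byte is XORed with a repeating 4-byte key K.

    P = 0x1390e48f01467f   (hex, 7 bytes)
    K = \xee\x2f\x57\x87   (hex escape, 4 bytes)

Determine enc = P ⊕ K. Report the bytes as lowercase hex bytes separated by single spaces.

The 4-byte key repeats, so the effective keystream is ee 2f 57 87 ee 2f 57.
byte 0: 13 ^ ee = fd
byte 1: 90 ^ 2f = bf
byte 2: e4 ^ 57 = b3
byte 3: 8f ^ 87 = 08
byte 4: 01 ^ ee = ef
byte 5: 46 ^ 2f = 69
byte 6: 7f ^ 57 = 28

fd bf b3 08 ef 69 28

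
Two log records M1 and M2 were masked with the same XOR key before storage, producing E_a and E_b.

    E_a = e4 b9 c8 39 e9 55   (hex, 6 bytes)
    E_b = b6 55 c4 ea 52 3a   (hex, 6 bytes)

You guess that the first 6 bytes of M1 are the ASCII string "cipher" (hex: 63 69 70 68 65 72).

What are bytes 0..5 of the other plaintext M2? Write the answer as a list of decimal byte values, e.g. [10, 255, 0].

First, E_a ⊕ E_b = (M1 ⊕ K) ⊕ (M2 ⊕ K) = M1 ⊕ M2, so the key drops out. Then M2 = (M1 ⊕ M2) ⊕ M1 over the first 6 bytes.
byte 0: (e4 ⊕ b6) ⊕ 63 = 52 ⊕ 63 = 31
byte 1: (b9 ⊕ 55) ⊕ 69 = ec ⊕ 69 = 85
byte 2: (c8 ⊕ c4) ⊕ 70 = 0c ⊕ 70 = 7c
byte 3: (39 ⊕ ea) ⊕ 68 = d3 ⊕ 68 = bb
byte 4: (e9 ⊕ 52) ⊕ 65 = bb ⊕ 65 = de
byte 5: (55 ⊕ 3a) ⊕ 72 = 6f ⊕ 72 = 1d

[49, 133, 124, 187, 222, 29]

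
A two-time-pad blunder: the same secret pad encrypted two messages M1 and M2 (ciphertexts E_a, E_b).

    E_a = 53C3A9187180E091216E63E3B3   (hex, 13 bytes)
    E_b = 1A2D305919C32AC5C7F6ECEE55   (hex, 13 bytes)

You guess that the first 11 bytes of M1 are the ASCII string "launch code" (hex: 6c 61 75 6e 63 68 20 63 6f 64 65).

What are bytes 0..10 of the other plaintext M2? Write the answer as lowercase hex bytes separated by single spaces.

First, E_a ⊕ E_b = (M1 ⊕ K) ⊕ (M2 ⊕ K) = M1 ⊕ M2, so the key drops out. Then M2 = (M1 ⊕ M2) ⊕ M1 over the first 11 bytes.
byte 0: (53 ^ 1a) ^ 6c = 49 ^ 6c = 25
byte 1: (c3 ^ 2d) ^ 61 = ee ^ 61 = 8f
byte 2: (a9 ^ 30) ^ 75 = 99 ^ 75 = ec
byte 3: (18 ^ 59) ^ 6e = 41 ^ 6e = 2f
byte 4: (71 ^ 19) ^ 63 = 68 ^ 63 = 0b
byte 5: (80 ^ c3) ^ 68 = 43 ^ 68 = 2b
byte 6: (e0 ^ 2a) ^ 20 = ca ^ 20 = ea
byte 7: (91 ^ c5) ^ 63 = 54 ^ 63 = 37
byte 8: (21 ^ c7) ^ 6f = e6 ^ 6f = 89
byte 9: (6e ^ f6) ^ 64 = 98 ^ 64 = fc
byte 10: (63 ^ ec) ^ 65 = 8f ^ 65 = ea

25 8f ec 2f 0b 2b ea 37 89 fc ea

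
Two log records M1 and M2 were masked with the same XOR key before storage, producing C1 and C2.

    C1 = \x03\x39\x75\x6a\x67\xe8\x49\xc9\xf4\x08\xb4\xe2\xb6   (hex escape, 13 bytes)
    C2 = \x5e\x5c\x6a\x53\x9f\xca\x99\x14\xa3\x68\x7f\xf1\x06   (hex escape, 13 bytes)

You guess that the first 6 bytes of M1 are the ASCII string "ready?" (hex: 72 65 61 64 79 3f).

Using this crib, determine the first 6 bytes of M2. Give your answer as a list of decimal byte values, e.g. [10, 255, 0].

First, C1 ⊕ C2 = (M1 ⊕ K) ⊕ (M2 ⊕ K) = M1 ⊕ M2, so the key drops out. Then M2 = (M1 ⊕ M2) ⊕ M1 over the first 6 bytes.
byte 0: (03 XOR 5e) XOR 72 = 5d XOR 72 = 2f
byte 1: (39 XOR 5c) XOR 65 = 65 XOR 65 = 00
byte 2: (75 XOR 6a) XOR 61 = 1f XOR 61 = 7e
byte 3: (6a XOR 53) XOR 64 = 39 XOR 64 = 5d
byte 4: (67 XOR 9f) XOR 79 = f8 XOR 79 = 81
byte 5: (e8 XOR ca) XOR 3f = 22 XOR 3f = 1d

[47, 0, 126, 93, 129, 29]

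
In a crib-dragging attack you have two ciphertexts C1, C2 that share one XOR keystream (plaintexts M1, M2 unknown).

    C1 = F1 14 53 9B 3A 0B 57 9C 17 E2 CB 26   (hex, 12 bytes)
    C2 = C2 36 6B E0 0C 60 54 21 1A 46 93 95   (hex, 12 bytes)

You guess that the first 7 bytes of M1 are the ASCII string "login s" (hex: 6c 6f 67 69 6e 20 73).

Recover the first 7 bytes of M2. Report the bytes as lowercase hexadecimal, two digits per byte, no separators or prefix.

5f4d5f12584b70

First, C1 ⊕ C2 = (M1 ⊕ K) ⊕ (M2 ⊕ K) = M1 ⊕ M2, so the key drops out. Then M2 = (M1 ⊕ M2) ⊕ M1 over the first 7 bytes.
byte 0: (f1 xor c2) xor 6c = 33 xor 6c = 5f
byte 1: (14 xor 36) xor 6f = 22 xor 6f = 4d
byte 2: (53 xor 6b) xor 67 = 38 xor 67 = 5f
byte 3: (9b xor e0) xor 69 = 7b xor 69 = 12
byte 4: (3a xor 0c) xor 6e = 36 xor 6e = 58
byte 5: (0b xor 60) xor 20 = 6b xor 20 = 4b
byte 6: (57 xor 54) xor 73 = 03 xor 73 = 70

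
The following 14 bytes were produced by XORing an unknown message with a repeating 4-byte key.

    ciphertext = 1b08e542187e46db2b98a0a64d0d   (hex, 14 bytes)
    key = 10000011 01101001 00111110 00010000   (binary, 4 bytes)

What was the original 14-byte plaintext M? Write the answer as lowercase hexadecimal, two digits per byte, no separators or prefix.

The 4-byte key repeats, so the effective keystream is 83 69 3e 10 83 69 3e 10 83 69 3e 10 83 69.
byte 0: 1b xor 83 = 98
byte 1: 08 xor 69 = 61
byte 2: e5 xor 3e = db
byte 3: 42 xor 10 = 52
byte 4: 18 xor 83 = 9b
byte 5: 7e xor 69 = 17
byte 6: 46 xor 3e = 78
byte 7: db xor 10 = cb
byte 8: 2b xor 83 = a8
byte 9: 98 xor 69 = f1
byte 10: a0 xor 3e = 9e
byte 11: a6 xor 10 = b6
byte 12: 4d xor 83 = ce
byte 13: 0d xor 69 = 64

9861db529b1778cba8f19eb6ce64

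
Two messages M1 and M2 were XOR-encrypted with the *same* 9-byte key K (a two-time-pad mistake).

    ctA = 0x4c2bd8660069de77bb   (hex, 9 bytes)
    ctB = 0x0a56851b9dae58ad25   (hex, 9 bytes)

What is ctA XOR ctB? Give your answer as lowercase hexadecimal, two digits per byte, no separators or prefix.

467d5d7d9dc786da9e

ctA ⊕ ctB = (M1 ⊕ K) ⊕ (M2 ⊕ K) = M1 ⊕ M2 — the shared key cancels under XOR.
4c xor 0a = 46
2b xor 56 = 7d
d8 xor 85 = 5d
66 xor 1b = 7d
00 xor 9d = 9d
69 xor ae = c7
de xor 58 = 86
77 xor ad = da
bb xor 25 = 9e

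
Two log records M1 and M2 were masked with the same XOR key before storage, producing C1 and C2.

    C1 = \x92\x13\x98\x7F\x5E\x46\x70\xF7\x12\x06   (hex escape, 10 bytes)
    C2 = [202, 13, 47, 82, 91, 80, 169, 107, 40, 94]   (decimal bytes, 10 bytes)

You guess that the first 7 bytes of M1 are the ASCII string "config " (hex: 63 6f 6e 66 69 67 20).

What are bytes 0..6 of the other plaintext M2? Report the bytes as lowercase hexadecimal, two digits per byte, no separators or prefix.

First, C1 ⊕ C2 = (M1 ⊕ K) ⊕ (M2 ⊕ K) = M1 ⊕ M2, so the key drops out. Then M2 = (M1 ⊕ M2) ⊕ M1 over the first 7 bytes.
byte 0: (92 ^ ca) ^ 63 = 58 ^ 63 = 3b
byte 1: (13 ^ 0d) ^ 6f = 1e ^ 6f = 71
byte 2: (98 ^ 2f) ^ 6e = b7 ^ 6e = d9
byte 3: (7f ^ 52) ^ 66 = 2d ^ 66 = 4b
byte 4: (5e ^ 5b) ^ 69 = 05 ^ 69 = 6c
byte 5: (46 ^ 50) ^ 67 = 16 ^ 67 = 71
byte 6: (70 ^ a9) ^ 20 = d9 ^ 20 = f9

3b71d94b6c71f9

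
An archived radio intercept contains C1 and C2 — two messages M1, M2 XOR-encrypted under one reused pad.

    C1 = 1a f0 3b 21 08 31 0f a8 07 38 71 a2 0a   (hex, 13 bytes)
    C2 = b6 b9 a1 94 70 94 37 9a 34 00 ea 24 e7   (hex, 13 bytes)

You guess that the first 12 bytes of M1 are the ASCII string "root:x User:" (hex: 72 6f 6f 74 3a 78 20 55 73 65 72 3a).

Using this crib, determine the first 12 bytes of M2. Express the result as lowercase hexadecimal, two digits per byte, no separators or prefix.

de26f5c142dd1867405de9bc

First, C1 ⊕ C2 = (M1 ⊕ K) ⊕ (M2 ⊕ K) = M1 ⊕ M2, so the key drops out. Then M2 = (M1 ⊕ M2) ⊕ M1 over the first 12 bytes.
byte 0: (1a xor b6) xor 72 = ac xor 72 = de
byte 1: (f0 xor b9) xor 6f = 49 xor 6f = 26
byte 2: (3b xor a1) xor 6f = 9a xor 6f = f5
byte 3: (21 xor 94) xor 74 = b5 xor 74 = c1
byte 4: (08 xor 70) xor 3a = 78 xor 3a = 42
byte 5: (31 xor 94) xor 78 = a5 xor 78 = dd
byte 6: (0f xor 37) xor 20 = 38 xor 20 = 18
byte 7: (a8 xor 9a) xor 55 = 32 xor 55 = 67
byte 8: (07 xor 34) xor 73 = 33 xor 73 = 40
byte 9: (38 xor 00) xor 65 = 38 xor 65 = 5d
byte 10: (71 xor ea) xor 72 = 9b xor 72 = e9
byte 11: (a2 xor 24) xor 3a = 86 xor 3a = bc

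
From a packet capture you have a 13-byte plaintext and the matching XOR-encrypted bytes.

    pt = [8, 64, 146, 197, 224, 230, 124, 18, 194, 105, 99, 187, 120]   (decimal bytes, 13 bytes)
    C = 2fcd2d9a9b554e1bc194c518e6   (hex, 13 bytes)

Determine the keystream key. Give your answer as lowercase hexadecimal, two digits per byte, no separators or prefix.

Since C = pt ⊕ key, XORing both sides with pt gives key = pt ⊕ C.
byte 0: 08 xor 2f = 27
byte 1: 40 xor cd = 8d
byte 2: 92 xor 2d = bf
byte 3: c5 xor 9a = 5f
byte 4: e0 xor 9b = 7b
byte 5: e6 xor 55 = b3
byte 6: 7c xor 4e = 32
byte 7: 12 xor 1b = 09
byte 8: c2 xor c1 = 03
byte 9: 69 xor 94 = fd
byte 10: 63 xor c5 = a6
byte 11: bb xor 18 = a3
byte 12: 78 xor e6 = 9e

278dbf5f7bb3320903fda6a39e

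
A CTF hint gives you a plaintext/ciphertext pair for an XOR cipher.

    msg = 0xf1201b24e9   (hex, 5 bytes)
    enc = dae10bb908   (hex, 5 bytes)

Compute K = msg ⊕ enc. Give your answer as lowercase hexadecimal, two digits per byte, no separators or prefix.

2bc1109de1

Since enc = msg ⊕ K, XORing both sides with msg gives K = msg ⊕ enc.
byte 0: 241 xor 218 =  43
byte 1:  32 xor 225 = 193
byte 2:  27 xor  11 =  16
byte 3:  36 xor 185 = 157
byte 4: 233 xor   8 = 225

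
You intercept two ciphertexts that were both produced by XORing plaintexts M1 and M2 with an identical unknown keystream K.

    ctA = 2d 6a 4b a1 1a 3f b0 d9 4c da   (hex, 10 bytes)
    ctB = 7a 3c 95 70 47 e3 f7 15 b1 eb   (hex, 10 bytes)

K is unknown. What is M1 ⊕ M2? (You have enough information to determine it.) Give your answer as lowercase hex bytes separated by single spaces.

ctA ⊕ ctB = (M1 ⊕ K) ⊕ (M2 ⊕ K) = M1 ⊕ M2 — the shared key cancels under XOR.
 45 ^ 122 =  87
106 ^  60 =  86
 75 ^ 149 = 222
161 ^ 112 = 209
 26 ^  71 =  93
 63 ^ 227 = 220
176 ^ 247 =  71
217 ^  21 = 204
 76 ^ 177 = 253
218 ^ 235 =  49

57 56 de d1 5d dc 47 cc fd 31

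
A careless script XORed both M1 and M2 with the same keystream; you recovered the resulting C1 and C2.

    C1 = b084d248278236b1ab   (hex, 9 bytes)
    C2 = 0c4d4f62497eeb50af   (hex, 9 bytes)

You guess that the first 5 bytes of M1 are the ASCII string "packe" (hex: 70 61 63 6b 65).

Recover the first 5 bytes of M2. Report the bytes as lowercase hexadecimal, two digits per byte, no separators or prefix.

First, C1 ⊕ C2 = (M1 ⊕ K) ⊕ (M2 ⊕ K) = M1 ⊕ M2, so the key drops out. Then M2 = (M1 ⊕ M2) ⊕ M1 over the first 5 bytes.
byte 0: (b0 ^ 0c) ^ 70 = bc ^ 70 = cc
byte 1: (84 ^ 4d) ^ 61 = c9 ^ 61 = a8
byte 2: (d2 ^ 4f) ^ 63 = 9d ^ 63 = fe
byte 3: (48 ^ 62) ^ 6b = 2a ^ 6b = 41
byte 4: (27 ^ 49) ^ 65 = 6e ^ 65 = 0b

cca8fe410b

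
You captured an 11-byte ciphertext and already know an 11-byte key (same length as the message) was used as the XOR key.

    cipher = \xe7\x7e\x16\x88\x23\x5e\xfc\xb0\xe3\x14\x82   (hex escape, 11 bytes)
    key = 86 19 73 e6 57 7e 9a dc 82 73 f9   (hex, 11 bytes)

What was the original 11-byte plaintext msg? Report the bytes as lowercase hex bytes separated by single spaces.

61 67 65 6e 74 20 66 6c 61 67 7b

XOR is its own inverse, so applying the key byte-wise gives the result directly.
e7 xor 86 = 61
7e xor 19 = 67
16 xor 73 = 65
88 xor e6 = 6e
23 xor 57 = 74
5e xor 7e = 20
fc xor 9a = 66
b0 xor dc = 6c
e3 xor 82 = 61
14 xor 73 = 67
82 xor f9 = 7b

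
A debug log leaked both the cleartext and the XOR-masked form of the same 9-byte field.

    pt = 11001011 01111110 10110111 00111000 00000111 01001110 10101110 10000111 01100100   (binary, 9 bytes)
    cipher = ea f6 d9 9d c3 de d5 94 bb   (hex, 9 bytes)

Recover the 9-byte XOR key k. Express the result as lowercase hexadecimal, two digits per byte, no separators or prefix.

21886ea5c4907b13df

Since cipher = pt ⊕ k, XORing both sides with pt gives k = pt ⊕ cipher.
cb ⊕ ea = 21
7e ⊕ f6 = 88
b7 ⊕ d9 = 6e
38 ⊕ 9d = a5
07 ⊕ c3 = c4
4e ⊕ de = 90
ae ⊕ d5 = 7b
87 ⊕ 94 = 13
64 ⊕ bb = df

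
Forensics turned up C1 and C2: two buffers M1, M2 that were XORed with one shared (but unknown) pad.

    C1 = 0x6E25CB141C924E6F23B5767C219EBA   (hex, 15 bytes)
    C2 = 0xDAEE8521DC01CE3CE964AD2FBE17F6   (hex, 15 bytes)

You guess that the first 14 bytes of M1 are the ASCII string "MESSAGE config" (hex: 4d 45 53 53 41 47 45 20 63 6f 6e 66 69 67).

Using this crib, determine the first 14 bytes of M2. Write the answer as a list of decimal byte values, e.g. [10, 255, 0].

[249, 142, 29, 102, 129, 212, 197, 115, 169, 190, 181, 53, 246, 238]

First, C1 ⊕ C2 = (M1 ⊕ K) ⊕ (M2 ⊕ K) = M1 ⊕ M2, so the key drops out. Then M2 = (M1 ⊕ M2) ⊕ M1 over the first 14 bytes.
byte 0: (6e ^ da) ^ 4d = b4 ^ 4d = f9
byte 1: (25 ^ ee) ^ 45 = cb ^ 45 = 8e
byte 2: (cb ^ 85) ^ 53 = 4e ^ 53 = 1d
byte 3: (14 ^ 21) ^ 53 = 35 ^ 53 = 66
byte 4: (1c ^ dc) ^ 41 = c0 ^ 41 = 81
byte 5: (92 ^ 01) ^ 47 = 93 ^ 47 = d4
byte 6: (4e ^ ce) ^ 45 = 80 ^ 45 = c5
byte 7: (6f ^ 3c) ^ 20 = 53 ^ 20 = 73
byte 8: (23 ^ e9) ^ 63 = ca ^ 63 = a9
byte 9: (b5 ^ 64) ^ 6f = d1 ^ 6f = be
byte 10: (76 ^ ad) ^ 6e = db ^ 6e = b5
byte 11: (7c ^ 2f) ^ 66 = 53 ^ 66 = 35
byte 12: (21 ^ be) ^ 69 = 9f ^ 69 = f6
byte 13: (9e ^ 17) ^ 67 = 89 ^ 67 = ee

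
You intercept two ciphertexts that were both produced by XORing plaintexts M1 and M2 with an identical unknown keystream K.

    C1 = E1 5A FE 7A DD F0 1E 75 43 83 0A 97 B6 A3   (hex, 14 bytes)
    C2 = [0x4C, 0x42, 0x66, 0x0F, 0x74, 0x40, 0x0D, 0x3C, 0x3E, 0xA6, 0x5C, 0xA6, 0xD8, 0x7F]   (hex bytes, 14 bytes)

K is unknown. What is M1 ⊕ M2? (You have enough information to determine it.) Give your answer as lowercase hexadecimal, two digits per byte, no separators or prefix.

C1 ⊕ C2 = (M1 ⊕ K) ⊕ (M2 ⊕ K) = M1 ⊕ M2 — the shared key cancels under XOR.
byte 0: e1 ^ 4c = ad
byte 1: 5a ^ 42 = 18
byte 2: fe ^ 66 = 98
byte 3: 7a ^ 0f = 75
byte 4: dd ^ 74 = a9
byte 5: f0 ^ 40 = b0
byte 6: 1e ^ 0d = 13
byte 7: 75 ^ 3c = 49
byte 8: 43 ^ 3e = 7d
byte 9: 83 ^ a6 = 25
byte 10: 0a ^ 5c = 56
byte 11: 97 ^ a6 = 31
byte 12: b6 ^ d8 = 6e
byte 13: a3 ^ 7f = dc

ad189875a9b013497d2556316edc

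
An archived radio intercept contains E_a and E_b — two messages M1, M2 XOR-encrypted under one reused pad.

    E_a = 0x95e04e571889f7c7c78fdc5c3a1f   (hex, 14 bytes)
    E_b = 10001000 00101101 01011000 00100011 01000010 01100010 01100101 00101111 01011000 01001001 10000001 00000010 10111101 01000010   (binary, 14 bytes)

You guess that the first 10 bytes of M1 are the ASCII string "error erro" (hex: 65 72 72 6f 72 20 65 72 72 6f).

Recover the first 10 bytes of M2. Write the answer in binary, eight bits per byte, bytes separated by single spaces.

01111000 10111111 01100100 00011011 00101000 11001011 11110111 10011010 11101101 10101001

First, E_a ⊕ E_b = (M1 ⊕ K) ⊕ (M2 ⊕ K) = M1 ⊕ M2, so the key drops out. Then M2 = (M1 ⊕ M2) ⊕ M1 over the first 10 bytes.
byte 0: (95 XOR 88) XOR 65 = 1d XOR 65 = 78
byte 1: (e0 XOR 2d) XOR 72 = cd XOR 72 = bf
byte 2: (4e XOR 58) XOR 72 = 16 XOR 72 = 64
byte 3: (57 XOR 23) XOR 6f = 74 XOR 6f = 1b
byte 4: (18 XOR 42) XOR 72 = 5a XOR 72 = 28
byte 5: (89 XOR 62) XOR 20 = eb XOR 20 = cb
byte 6: (f7 XOR 65) XOR 65 = 92 XOR 65 = f7
byte 7: (c7 XOR 2f) XOR 72 = e8 XOR 72 = 9a
byte 8: (c7 XOR 58) XOR 72 = 9f XOR 72 = ed
byte 9: (8f XOR 49) XOR 6f = c6 XOR 6f = a9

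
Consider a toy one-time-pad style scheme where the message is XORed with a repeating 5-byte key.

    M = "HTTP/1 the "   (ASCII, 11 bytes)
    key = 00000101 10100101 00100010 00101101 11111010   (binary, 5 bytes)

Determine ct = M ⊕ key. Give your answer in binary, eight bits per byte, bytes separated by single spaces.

The 5-byte key repeats, so the effective keystream is 05 a5 22 2d fa 05 a5 22 2d fa 05.
byte 0: 48 ⊕ 05 = 4d
byte 1: 54 ⊕ a5 = f1
byte 2: 54 ⊕ 22 = 76
byte 3: 50 ⊕ 2d = 7d
byte 4: 2f ⊕ fa = d5
byte 5: 31 ⊕ 05 = 34
byte 6: 20 ⊕ a5 = 85
byte 7: 74 ⊕ 22 = 56
byte 8: 68 ⊕ 2d = 45
byte 9: 65 ⊕ fa = 9f
byte 10: 20 ⊕ 05 = 25

01001101 11110001 01110110 01111101 11010101 00110100 10000101 01010110 01000101 10011111 00100101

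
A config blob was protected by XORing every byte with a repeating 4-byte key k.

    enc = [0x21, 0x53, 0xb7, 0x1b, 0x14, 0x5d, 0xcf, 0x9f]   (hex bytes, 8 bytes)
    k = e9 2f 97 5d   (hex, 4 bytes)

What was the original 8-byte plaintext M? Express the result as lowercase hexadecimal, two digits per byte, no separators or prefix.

The 4-byte key repeats, so the effective keystream is e9 2f 97 5d e9 2f 97 5d.
byte 0: 00100001 ⊕ 11101001 = 11001000
byte 1: 01010011 ⊕ 00101111 = 01111100
byte 2: 10110111 ⊕ 10010111 = 00100000
byte 3: 00011011 ⊕ 01011101 = 01000110
byte 4: 00010100 ⊕ 11101001 = 11111101
byte 5: 01011101 ⊕ 00101111 = 01110010
byte 6: 11001111 ⊕ 10010111 = 01011000
byte 7: 10011111 ⊕ 01011101 = 11000010

c87c2046fd7258c2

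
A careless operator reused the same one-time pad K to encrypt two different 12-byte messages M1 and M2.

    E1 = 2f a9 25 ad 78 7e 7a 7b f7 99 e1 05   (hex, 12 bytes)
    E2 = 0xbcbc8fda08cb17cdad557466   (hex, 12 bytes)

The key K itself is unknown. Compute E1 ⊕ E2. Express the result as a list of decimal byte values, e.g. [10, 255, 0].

E1 ⊕ E2 = (M1 ⊕ K) ⊕ (M2 ⊕ K) = M1 ⊕ M2 — the shared key cancels under XOR.
2f XOR bc = 93
a9 XOR bc = 15
25 XOR 8f = aa
ad XOR da = 77
78 XOR 08 = 70
7e XOR cb = b5
7a XOR 17 = 6d
7b XOR cd = b6
f7 XOR ad = 5a
99 XOR 55 = cc
e1 XOR 74 = 95
05 XOR 66 = 63

[147, 21, 170, 119, 112, 181, 109, 182, 90, 204, 149, 99]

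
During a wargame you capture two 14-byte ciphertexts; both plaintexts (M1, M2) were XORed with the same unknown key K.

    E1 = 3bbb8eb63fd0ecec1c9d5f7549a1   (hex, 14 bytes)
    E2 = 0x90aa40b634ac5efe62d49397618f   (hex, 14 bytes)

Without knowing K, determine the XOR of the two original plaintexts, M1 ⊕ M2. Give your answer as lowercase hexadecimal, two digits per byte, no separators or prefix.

ab11ce000b7cb2127e49cce2282e

E1 ⊕ E2 = (M1 ⊕ K) ⊕ (M2 ⊕ K) = M1 ⊕ M2 — the shared key cancels under XOR.
byte 0: 3b ⊕ 90 = ab
byte 1: bb ⊕ aa = 11
byte 2: 8e ⊕ 40 = ce
byte 3: b6 ⊕ b6 = 00
byte 4: 3f ⊕ 34 = 0b
byte 5: d0 ⊕ ac = 7c
byte 6: ec ⊕ 5e = b2
byte 7: ec ⊕ fe = 12
byte 8: 1c ⊕ 62 = 7e
byte 9: 9d ⊕ d4 = 49
byte 10: 5f ⊕ 93 = cc
byte 11: 75 ⊕ 97 = e2
byte 12: 49 ⊕ 61 = 28
byte 13: a1 ⊕ 8f = 2e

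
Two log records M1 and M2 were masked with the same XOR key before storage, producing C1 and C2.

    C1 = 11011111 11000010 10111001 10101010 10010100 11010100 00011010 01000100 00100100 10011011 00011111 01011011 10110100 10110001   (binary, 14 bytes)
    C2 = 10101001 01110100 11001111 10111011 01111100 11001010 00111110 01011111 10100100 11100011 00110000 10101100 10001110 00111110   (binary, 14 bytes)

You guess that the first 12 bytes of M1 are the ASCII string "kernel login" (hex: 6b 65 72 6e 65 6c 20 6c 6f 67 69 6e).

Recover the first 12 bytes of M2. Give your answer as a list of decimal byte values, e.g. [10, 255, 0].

[29, 211, 4, 127, 141, 114, 4, 119, 239, 31, 70, 153]

First, C1 ⊕ C2 = (M1 ⊕ K) ⊕ (M2 ⊕ K) = M1 ⊕ M2, so the key drops out. Then M2 = (M1 ⊕ M2) ⊕ M1 over the first 12 bytes.
byte 0: (df xor a9) xor 6b = 76 xor 6b = 1d
byte 1: (c2 xor 74) xor 65 = b6 xor 65 = d3
byte 2: (b9 xor cf) xor 72 = 76 xor 72 = 04
byte 3: (aa xor bb) xor 6e = 11 xor 6e = 7f
byte 4: (94 xor 7c) xor 65 = e8 xor 65 = 8d
byte 5: (d4 xor ca) xor 6c = 1e xor 6c = 72
byte 6: (1a xor 3e) xor 20 = 24 xor 20 = 04
byte 7: (44 xor 5f) xor 6c = 1b xor 6c = 77
byte 8: (24 xor a4) xor 6f = 80 xor 6f = ef
byte 9: (9b xor e3) xor 67 = 78 xor 67 = 1f
byte 10: (1f xor 30) xor 69 = 2f xor 69 = 46
byte 11: (5b xor ac) xor 6e = f7 xor 6e = 99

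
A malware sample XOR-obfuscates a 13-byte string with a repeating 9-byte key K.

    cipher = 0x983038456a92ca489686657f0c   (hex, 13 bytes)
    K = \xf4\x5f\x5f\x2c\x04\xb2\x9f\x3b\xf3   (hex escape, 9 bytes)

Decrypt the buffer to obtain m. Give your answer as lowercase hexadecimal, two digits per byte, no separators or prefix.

6c6f67696e20557365723a2020

The 9-byte key repeats, so the effective keystream is f4 5f 5f 2c 04 b2 9f 3b f3 f4 5f 5f 2c.
byte 0: 98 XOR f4 = 6c
byte 1: 30 XOR 5f = 6f
byte 2: 38 XOR 5f = 67
byte 3: 45 XOR 2c = 69
byte 4: 6a XOR 04 = 6e
byte 5: 92 XOR b2 = 20
byte 6: ca XOR 9f = 55
byte 7: 48 XOR 3b = 73
byte 8: 96 XOR f3 = 65
byte 9: 86 XOR f4 = 72
byte 10: 65 XOR 5f = 3a
byte 11: 7f XOR 5f = 20
byte 12: 0c XOR 2c = 20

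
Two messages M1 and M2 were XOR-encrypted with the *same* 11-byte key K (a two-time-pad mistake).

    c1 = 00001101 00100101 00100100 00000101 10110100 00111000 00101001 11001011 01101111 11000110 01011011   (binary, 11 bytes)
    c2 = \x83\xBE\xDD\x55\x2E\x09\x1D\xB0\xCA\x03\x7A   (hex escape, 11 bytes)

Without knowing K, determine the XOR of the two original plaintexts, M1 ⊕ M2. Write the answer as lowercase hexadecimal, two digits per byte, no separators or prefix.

c1 ⊕ c2 = (M1 ⊕ K) ⊕ (M2 ⊕ K) = M1 ⊕ M2 — the shared key cancels under XOR.
byte 0: 0d ⊕ 83 = 8e
byte 1: 25 ⊕ be = 9b
byte 2: 24 ⊕ dd = f9
byte 3: 05 ⊕ 55 = 50
byte 4: b4 ⊕ 2e = 9a
byte 5: 38 ⊕ 09 = 31
byte 6: 29 ⊕ 1d = 34
byte 7: cb ⊕ b0 = 7b
byte 8: 6f ⊕ ca = a5
byte 9: c6 ⊕ 03 = c5
byte 10: 5b ⊕ 7a = 21

8e9bf9509a31347ba5c521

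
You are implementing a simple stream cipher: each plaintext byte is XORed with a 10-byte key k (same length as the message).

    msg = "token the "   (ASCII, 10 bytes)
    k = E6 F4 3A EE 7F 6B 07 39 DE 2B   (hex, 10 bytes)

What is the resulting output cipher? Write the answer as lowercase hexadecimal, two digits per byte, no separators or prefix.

XOR is its own inverse, so applying the key byte-wise gives the result directly.
byte 0: 116 ⊕ 230 = 146
byte 1: 111 ⊕ 244 = 155
byte 2: 107 ⊕  58 =  81
byte 3: 101 ⊕ 238 = 139
byte 4: 110 ⊕ 127 =  17
byte 5:  32 ⊕ 107 =  75
byte 6: 116 ⊕   7 = 115
byte 7: 104 ⊕  57 =  81
byte 8: 101 ⊕ 222 = 187
byte 9:  32 ⊕  43 =  11

929b518b114b7351bb0b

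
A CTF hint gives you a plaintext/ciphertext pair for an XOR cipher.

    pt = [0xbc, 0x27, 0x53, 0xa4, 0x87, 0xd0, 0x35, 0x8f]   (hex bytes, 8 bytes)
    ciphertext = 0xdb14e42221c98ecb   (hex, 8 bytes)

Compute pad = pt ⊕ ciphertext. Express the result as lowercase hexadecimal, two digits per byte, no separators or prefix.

Since ciphertext = pt ⊕ pad, XORing both sides with pt gives pad = pt ⊕ ciphertext.
bc ^ db = 67
27 ^ 14 = 33
53 ^ e4 = b7
a4 ^ 22 = 86
87 ^ 21 = a6
d0 ^ c9 = 19
35 ^ 8e = bb
8f ^ cb = 44

6733b786a619bb44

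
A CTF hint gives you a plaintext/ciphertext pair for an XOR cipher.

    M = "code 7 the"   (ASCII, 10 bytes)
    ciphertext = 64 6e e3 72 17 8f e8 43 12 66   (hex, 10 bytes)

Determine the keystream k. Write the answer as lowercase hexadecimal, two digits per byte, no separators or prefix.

0701871737b8c8377a03

Since ciphertext = M ⊕ k, XORing both sides with M gives k = M ⊕ ciphertext.
 99 xor 100 =   7
111 xor 110 =   1
100 xor 227 = 135
101 xor 114 =  23
 32 xor  23 =  55
 55 xor 143 = 184
 32 xor 232 = 200
116 xor  67 =  55
104 xor  18 = 122
101 xor 102 =   3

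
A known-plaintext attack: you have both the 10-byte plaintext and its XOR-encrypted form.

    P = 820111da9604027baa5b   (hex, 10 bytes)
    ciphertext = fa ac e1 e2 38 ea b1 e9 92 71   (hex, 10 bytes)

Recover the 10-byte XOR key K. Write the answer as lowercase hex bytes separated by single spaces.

78 ad f0 38 ae ee b3 92 38 2a

Since ciphertext = P ⊕ K, XORing both sides with P gives K = P ⊕ ciphertext.
82 ⊕ fa = 78
01 ⊕ ac = ad
11 ⊕ e1 = f0
da ⊕ e2 = 38
96 ⊕ 38 = ae
04 ⊕ ea = ee
02 ⊕ b1 = b3
7b ⊕ e9 = 92
aa ⊕ 92 = 38
5b ⊕ 71 = 2a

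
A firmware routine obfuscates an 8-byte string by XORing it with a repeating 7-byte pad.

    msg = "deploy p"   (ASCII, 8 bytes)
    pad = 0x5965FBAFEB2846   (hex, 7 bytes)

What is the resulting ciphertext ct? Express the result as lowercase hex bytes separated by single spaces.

3d 00 8b c3 84 51 66 29

The 7-byte key repeats, so the effective keystream is 59 65 fb af eb 28 46 59.
byte 0: 64 ^ 59 = 3d
byte 1: 65 ^ 65 = 00
byte 2: 70 ^ fb = 8b
byte 3: 6c ^ af = c3
byte 4: 6f ^ eb = 84
byte 5: 79 ^ 28 = 51
byte 6: 20 ^ 46 = 66
byte 7: 70 ^ 59 = 29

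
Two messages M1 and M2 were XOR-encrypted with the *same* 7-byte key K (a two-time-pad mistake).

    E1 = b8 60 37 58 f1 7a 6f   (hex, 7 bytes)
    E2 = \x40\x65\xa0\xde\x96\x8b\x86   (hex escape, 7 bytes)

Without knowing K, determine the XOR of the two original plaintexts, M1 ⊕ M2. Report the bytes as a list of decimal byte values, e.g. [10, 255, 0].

[248, 5, 151, 134, 103, 241, 233]

E1 ⊕ E2 = (M1 ⊕ K) ⊕ (M2 ⊕ K) = M1 ⊕ M2 — the shared key cancels under XOR.
184 ⊕  64 = 248
 96 ⊕ 101 =   5
 55 ⊕ 160 = 151
 88 ⊕ 222 = 134
241 ⊕ 150 = 103
122 ⊕ 139 = 241
111 ⊕ 134 = 233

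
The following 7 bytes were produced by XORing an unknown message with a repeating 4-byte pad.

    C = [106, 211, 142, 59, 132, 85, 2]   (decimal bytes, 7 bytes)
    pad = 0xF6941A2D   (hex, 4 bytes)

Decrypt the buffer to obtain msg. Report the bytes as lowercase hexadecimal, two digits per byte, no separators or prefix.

The 4-byte key repeats, so the effective keystream is f6 94 1a 2d f6 94 1a.
byte 0: 01101010 ^ 11110110 = 10011100
byte 1: 11010011 ^ 10010100 = 01000111
byte 2: 10001110 ^ 00011010 = 10010100
byte 3: 00111011 ^ 00101101 = 00010110
byte 4: 10000100 ^ 11110110 = 01110010
byte 5: 01010101 ^ 10010100 = 11000001
byte 6: 00000010 ^ 00011010 = 00011000

9c47941672c118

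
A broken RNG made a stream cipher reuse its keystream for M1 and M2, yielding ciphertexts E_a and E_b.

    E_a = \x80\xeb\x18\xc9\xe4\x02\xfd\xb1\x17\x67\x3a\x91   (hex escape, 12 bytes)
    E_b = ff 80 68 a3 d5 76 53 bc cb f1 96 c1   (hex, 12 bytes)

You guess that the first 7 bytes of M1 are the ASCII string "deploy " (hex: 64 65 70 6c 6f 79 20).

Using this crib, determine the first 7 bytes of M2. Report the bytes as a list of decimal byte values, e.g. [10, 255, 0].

First, E_a ⊕ E_b = (M1 ⊕ K) ⊕ (M2 ⊕ K) = M1 ⊕ M2, so the key drops out. Then M2 = (M1 ⊕ M2) ⊕ M1 over the first 7 bytes.
byte 0: (80 ⊕ ff) ⊕ 64 = 7f ⊕ 64 = 1b
byte 1: (eb ⊕ 80) ⊕ 65 = 6b ⊕ 65 = 0e
byte 2: (18 ⊕ 68) ⊕ 70 = 70 ⊕ 70 = 00
byte 3: (c9 ⊕ a3) ⊕ 6c = 6a ⊕ 6c = 06
byte 4: (e4 ⊕ d5) ⊕ 6f = 31 ⊕ 6f = 5e
byte 5: (02 ⊕ 76) ⊕ 79 = 74 ⊕ 79 = 0d
byte 6: (fd ⊕ 53) ⊕ 20 = ae ⊕ 20 = 8e

[27, 14, 0, 6, 94, 13, 142]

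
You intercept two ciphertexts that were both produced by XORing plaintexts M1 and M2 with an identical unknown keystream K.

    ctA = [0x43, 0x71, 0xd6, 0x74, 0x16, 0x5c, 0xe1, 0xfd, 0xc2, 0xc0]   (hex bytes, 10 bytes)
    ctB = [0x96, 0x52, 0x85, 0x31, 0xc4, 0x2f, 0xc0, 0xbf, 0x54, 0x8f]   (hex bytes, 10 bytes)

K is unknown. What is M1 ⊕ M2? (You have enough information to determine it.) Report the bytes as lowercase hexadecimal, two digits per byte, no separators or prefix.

ctA ⊕ ctB = (M1 ⊕ K) ⊕ (M2 ⊕ K) = M1 ⊕ M2 — the shared key cancels under XOR.
43 ⊕ 96 = d5
71 ⊕ 52 = 23
d6 ⊕ 85 = 53
74 ⊕ 31 = 45
16 ⊕ c4 = d2
5c ⊕ 2f = 73
e1 ⊕ c0 = 21
fd ⊕ bf = 42
c2 ⊕ 54 = 96
c0 ⊕ 8f = 4f

d5235345d2732142964f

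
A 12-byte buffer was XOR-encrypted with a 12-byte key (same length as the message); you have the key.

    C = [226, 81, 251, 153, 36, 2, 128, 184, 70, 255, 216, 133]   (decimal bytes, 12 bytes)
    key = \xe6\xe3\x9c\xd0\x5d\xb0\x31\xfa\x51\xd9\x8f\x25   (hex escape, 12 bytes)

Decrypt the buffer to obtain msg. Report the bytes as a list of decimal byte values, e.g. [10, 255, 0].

[4, 178, 103, 73, 121, 178, 177, 66, 23, 38, 87, 160]

XOR is its own inverse, so applying the key byte-wise gives the result directly.
e2 ^ e6 = 04
51 ^ e3 = b2
fb ^ 9c = 67
99 ^ d0 = 49
24 ^ 5d = 79
02 ^ b0 = b2
80 ^ 31 = b1
b8 ^ fa = 42
46 ^ 51 = 17
ff ^ d9 = 26
d8 ^ 8f = 57
85 ^ 25 = a0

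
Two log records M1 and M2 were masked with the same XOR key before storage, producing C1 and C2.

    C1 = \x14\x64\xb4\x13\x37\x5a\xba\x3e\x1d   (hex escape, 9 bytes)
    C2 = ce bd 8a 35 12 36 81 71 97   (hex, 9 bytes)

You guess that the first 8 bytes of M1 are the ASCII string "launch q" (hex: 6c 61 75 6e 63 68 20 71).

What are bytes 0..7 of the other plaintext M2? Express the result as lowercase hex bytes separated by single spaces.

First, C1 ⊕ C2 = (M1 ⊕ K) ⊕ (M2 ⊕ K) = M1 ⊕ M2, so the key drops out. Then M2 = (M1 ⊕ M2) ⊕ M1 over the first 8 bytes.
byte 0: (14 XOR ce) XOR 6c = da XOR 6c = b6
byte 1: (64 XOR bd) XOR 61 = d9 XOR 61 = b8
byte 2: (b4 XOR 8a) XOR 75 = 3e XOR 75 = 4b
byte 3: (13 XOR 35) XOR 6e = 26 XOR 6e = 48
byte 4: (37 XOR 12) XOR 63 = 25 XOR 63 = 46
byte 5: (5a XOR 36) XOR 68 = 6c XOR 68 = 04
byte 6: (ba XOR 81) XOR 20 = 3b XOR 20 = 1b
byte 7: (3e XOR 71) XOR 71 = 4f XOR 71 = 3e

b6 b8 4b 48 46 04 1b 3e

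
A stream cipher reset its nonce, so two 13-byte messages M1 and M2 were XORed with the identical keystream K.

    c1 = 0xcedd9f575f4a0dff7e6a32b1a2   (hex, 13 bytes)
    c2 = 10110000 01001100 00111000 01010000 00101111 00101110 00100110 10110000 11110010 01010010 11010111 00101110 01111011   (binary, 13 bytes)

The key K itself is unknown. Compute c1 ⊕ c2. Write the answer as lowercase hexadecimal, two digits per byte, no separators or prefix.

c1 ⊕ c2 = (M1 ⊕ K) ⊕ (M2 ⊕ K) = M1 ⊕ M2 — the shared key cancels under XOR.
byte 0: 206 xor 176 = 126
byte 1: 221 xor  76 = 145
byte 2: 159 xor  56 = 167
byte 3:  87 xor  80 =   7
byte 4:  95 xor  47 = 112
byte 5:  74 xor  46 = 100
byte 6:  13 xor  38 =  43
byte 7: 255 xor 176 =  79
byte 8: 126 xor 242 = 140
byte 9: 106 xor  82 =  56
byte 10:  50 xor 215 = 229
byte 11: 177 xor  46 = 159
byte 12: 162 xor 123 = 217

7e91a70770642b4f8c38e59fd9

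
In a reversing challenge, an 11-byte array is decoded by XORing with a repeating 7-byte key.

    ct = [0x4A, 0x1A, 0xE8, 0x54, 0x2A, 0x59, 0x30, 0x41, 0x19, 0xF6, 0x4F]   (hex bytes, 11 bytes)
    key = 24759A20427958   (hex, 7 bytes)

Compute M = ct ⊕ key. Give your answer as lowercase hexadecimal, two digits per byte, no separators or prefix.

6e6f7274682068656c6c6f

The 7-byte key repeats, so the effective keystream is 24 75 9a 20 42 79 58 24 75 9a 20.
byte 0:  74 xor  36 = 110
byte 1:  26 xor 117 = 111
byte 2: 232 xor 154 = 114
byte 3:  84 xor  32 = 116
byte 4:  42 xor  66 = 104
byte 5:  89 xor 121 =  32
byte 6:  48 xor  88 = 104
byte 7:  65 xor  36 = 101
byte 8:  25 xor 117 = 108
byte 9: 246 xor 154 = 108
byte 10:  79 xor  32 = 111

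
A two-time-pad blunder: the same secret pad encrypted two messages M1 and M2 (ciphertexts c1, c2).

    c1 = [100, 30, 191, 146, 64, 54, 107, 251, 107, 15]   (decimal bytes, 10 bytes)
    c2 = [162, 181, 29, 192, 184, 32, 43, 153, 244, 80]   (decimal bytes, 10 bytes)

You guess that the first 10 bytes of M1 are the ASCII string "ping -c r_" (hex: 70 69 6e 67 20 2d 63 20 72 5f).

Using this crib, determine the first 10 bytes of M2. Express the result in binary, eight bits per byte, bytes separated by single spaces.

First, c1 ⊕ c2 = (M1 ⊕ K) ⊕ (M2 ⊕ K) = M1 ⊕ M2, so the key drops out. Then M2 = (M1 ⊕ M2) ⊕ M1 over the first 10 bytes.
byte 0: (64 xor a2) xor 70 = c6 xor 70 = b6
byte 1: (1e xor b5) xor 69 = ab xor 69 = c2
byte 2: (bf xor 1d) xor 6e = a2 xor 6e = cc
byte 3: (92 xor c0) xor 67 = 52 xor 67 = 35
byte 4: (40 xor b8) xor 20 = f8 xor 20 = d8
byte 5: (36 xor 20) xor 2d = 16 xor 2d = 3b
byte 6: (6b xor 2b) xor 63 = 40 xor 63 = 23
byte 7: (fb xor 99) xor 20 = 62 xor 20 = 42
byte 8: (6b xor f4) xor 72 = 9f xor 72 = ed
byte 9: (0f xor 50) xor 5f = 5f xor 5f = 00

10110110 11000010 11001100 00110101 11011000 00111011 00100011 01000010 11101101 00000000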